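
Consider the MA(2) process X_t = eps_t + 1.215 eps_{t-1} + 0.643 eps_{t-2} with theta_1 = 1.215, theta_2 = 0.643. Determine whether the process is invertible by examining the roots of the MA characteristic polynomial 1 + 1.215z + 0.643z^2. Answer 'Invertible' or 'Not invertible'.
\text{Invertible}

The MA(q) characteristic polynomial is P(z) = 1 + 1.215z + 0.643z^2.
Invertibility requires all roots to lie outside the unit circle, i.e. |z| > 1 for every root.
Set 1 + (1.215) z + (0.643) z^2 = 0, i.e. a z^2 + b z + c = 0 with a = 0.643, b = 1.215, c = 1.
Discriminant D = b^2 - 4ac = (1.215)^2 - 4*(0.643)*1 = 1.476225 - (2.572) = -1.095775.
D < 0, so the roots are the complex-conjugate pair z = (-b +/- i sqrt(-D)) / (2a) = -0.9448 +/- 0.814i.
For a conjugate pair |z|^2 = z * conj(z) = (product of roots) = c/a = 1/(0.643) = 1.55521, so |z| = sqrt(1.55521) = 1.2471 for both roots.
Moduli of all roots: 1.2471, 1.2471.
All moduli strictly greater than 1? Yes.
Verdict: Invertible.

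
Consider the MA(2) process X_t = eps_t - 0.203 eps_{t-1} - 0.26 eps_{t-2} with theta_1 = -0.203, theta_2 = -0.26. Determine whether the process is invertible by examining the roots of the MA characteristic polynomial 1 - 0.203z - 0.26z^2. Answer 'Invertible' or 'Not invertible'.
\text{Invertible}

The MA(q) characteristic polynomial is P(z) = 1 - 0.203z - 0.26z^2.
Invertibility requires all roots to lie outside the unit circle, i.e. |z| > 1 for every root.
Set 1 + (-0.203) z + (-0.26) z^2 = 0, i.e. a z^2 + b z + c = 0 with a = -0.26, b = -0.203, c = 1.
Discriminant D = b^2 - 4ac = (-0.203)^2 - 4*(-0.26)*1 = 0.041209 - (-1.04) = 1.081209.
D >= 0, so the roots are real: z = (-b +/- sqrt(D)) / (2a) = (0.203 +/- 1.039812) / (-0.52).
  z_1 = (0.203 + 1.039812) / (-0.52) = -2.39,   |z_1| = 2.39.
  z_2 = (0.203 - 1.039812) / (-0.52) = 1.6093,   |z_2| = 1.6093.
Moduli of all roots: 2.3900, 1.6093.
All moduli strictly greater than 1? Yes.
Verdict: Invertible.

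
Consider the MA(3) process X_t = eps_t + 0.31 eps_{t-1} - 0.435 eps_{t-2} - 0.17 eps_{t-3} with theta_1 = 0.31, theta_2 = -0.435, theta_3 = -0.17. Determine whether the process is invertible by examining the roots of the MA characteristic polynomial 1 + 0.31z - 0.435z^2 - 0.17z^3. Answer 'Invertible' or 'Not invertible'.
\text{Invertible}

The MA(q) characteristic polynomial is P(z) = 1 + 0.31z - 0.435z^2 - 0.17z^3.
Invertibility requires all roots to lie outside the unit circle, i.e. |z| > 1 for every root.
Degree 3: look for a simple real root z0 first, then factor out (1 - z/z0) and solve the remaining quadratic.
Testing z0 = -2: P(-2) = 1 + (0.31)(-2) + (-0.435)(-2)^2 + (-0.17)(-2)^3
  = 1 + (-0.62) + (-1.74) + (1.36) = 0.  So z_0 = -2 is a root, |z_0| = 2.
Divide out the factor (1 + 0.5 z) = (1 - z/z0) (since 1/z0 = -0.5):
  P(z) = (1 + 0.5 z)(1 + (-0.19) z + (-0.34) z^2)
  [check: z-coef -0.19 - (-0.5) = 0.31; z^2-coef -0.34 - (-0.5)(-0.19) = -0.435; z^3-coef -(-0.5)(-0.34) = -0.17.]
Remaining roots from the quadratic factor 1 + (-0.19) z + (-0.34) z^2:
  Set 1 + (-0.19) z + (-0.34) z^2 = 0, i.e. a z^2 + b z + c = 0 with a = -0.34, b = -0.19, c = 1.
  Discriminant D = b^2 - 4ac = (-0.19)^2 - 4*(-0.34)*1 = 0.0361 - (-1.36) = 1.3961.
  D >= 0, so the roots are real: z = (-b +/- sqrt(D)) / (2a) = (0.19 +/- 1.181567) / (-0.68).
    z_1 = (0.19 + 1.181567) / (-0.68) = -2.017,   |z_1| = 2.017.
    z_2 = (0.19 - 1.181567) / (-0.68) = 1.4582,   |z_2| = 1.4582.
Moduli of all roots: 2.0000, 2.0170, 1.4582.
All moduli strictly greater than 1? Yes.
Verdict: Invertible.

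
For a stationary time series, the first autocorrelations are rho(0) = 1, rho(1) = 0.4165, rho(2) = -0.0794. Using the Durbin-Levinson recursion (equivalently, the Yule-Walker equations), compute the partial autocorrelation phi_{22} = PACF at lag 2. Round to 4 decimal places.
\phi_{22} = -0.3059

The PACF at lag k is phi_{kk}, the last component of the solution
to the Yule-Walker system G_k phi = r_k where
  (G_k)_{ij} = rho(|i - j|), (r_k)_i = rho(i), i,j = 1..k.
Equivalently, Durbin-Levinson gives phi_{kk} iteratively:
  phi_{11} = rho(1)
  phi_{kk} = [rho(k) - sum_{j=1..k-1} phi_{k-1,j} rho(k-j)]
            / [1 - sum_{j=1..k-1} phi_{k-1,j} rho(j)],
  phi_{k,j} = phi_{k-1,j} - phi_{kk} phi_{k-1,k-j},  j = 1..k-1.
Step k = 1:
  phi_11 = rho(1) = 0.4165.
Step k = 2:
  phi_22 = [rho(2) - phi_11 rho(1)] / [1 - phi_11 rho(1)] = [-0.0794 - (0.4165)(0.4165)] / [1 - (0.4165)(0.4165)]
         = -0.25287225 / 0.82652775 = -0.3059.
Therefore phi_{22} = -0.3059.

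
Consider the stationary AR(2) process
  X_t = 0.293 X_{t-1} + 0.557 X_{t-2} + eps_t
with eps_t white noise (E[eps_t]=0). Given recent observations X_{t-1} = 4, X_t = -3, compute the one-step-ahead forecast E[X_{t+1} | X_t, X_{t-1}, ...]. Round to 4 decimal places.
E[X_{t+1} \mid \mathcal F_t] = 1.3490

For an AR(p) model X_t = c + sum_i phi_i X_{t-i} + eps_t, the
one-step-ahead conditional mean is
  E[X_{t+1} | X_t, ...] = c + sum_i phi_i X_{t+1-i}.
Substitute known values:
  E[X_{t+1} | ...] = (0.293) * (-3) + (0.557) * (4)
                   = 1.3490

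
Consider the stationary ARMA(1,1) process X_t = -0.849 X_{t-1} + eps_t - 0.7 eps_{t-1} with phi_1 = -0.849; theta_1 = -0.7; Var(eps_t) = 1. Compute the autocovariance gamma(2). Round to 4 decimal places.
\gamma(2) = 7.5096

Multiply the model equation by X_{t-k} and take expectations. With theta_0 = psi_0 = 1 and psi_j the MA(infinity) weights, this gives
  gamma(k) - sum_i phi_i gamma(k-i) = c_k,
  c_k = sigma^2 * sum_{j=k..q} theta_j psi_{j-k}   (c_k = 0 for k > q),
using gamma(-m) = gamma(m).
psi-weights needed (psi_j = theta_j + sum_i phi_i psi_{j-i}):
  psi_1 = theta_1 + phi_1 = -0.7 + (-0.849) = -1.549
Right-hand sides:
  c_0 = sigma^2 (1 + theta_1 psi_1) = 1 * (1 + (-0.7)(-1.549)) = 1 * 2.0843 = 2.0843
  c_1 = sigma^2 theta_1 = 1 * (-0.7) = -0.7
  c_2 = 0
Equations for k = 0 and k = 1 (AR order 1):
  gamma(0) = phi_1 gamma(1) + c_0
  gamma(1) = phi_1 gamma(0) + c_1
Substituting the second into the first: gamma(0) (1 - phi_1^2) = c_0 + phi_1 c_1, so
  gamma(0) = (c_0 + phi_1 c_1) / (1 - phi_1^2) = (2.0843 + (-0.849)(-0.7)) / (1 - (-0.849)^2) = 2.6786 / 0.279199 = 9.593874.
  gamma(1) = phi_1 gamma(0) + c_1 = (-0.849)(9.593874) + (-0.7) = -8.845199.
For k = 2 (> q): gamma(2) = phi_1 gamma(1) = (-0.849)(-8.845199) = 7.509574.
Therefore gamma(2) = 7.5096 (to 4 decimal places).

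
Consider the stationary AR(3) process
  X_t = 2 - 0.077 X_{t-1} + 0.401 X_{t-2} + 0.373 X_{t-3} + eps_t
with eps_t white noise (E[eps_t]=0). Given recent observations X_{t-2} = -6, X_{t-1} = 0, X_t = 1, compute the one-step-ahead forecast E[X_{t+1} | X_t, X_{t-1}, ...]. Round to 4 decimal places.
E[X_{t+1} \mid \mathcal F_t] = -0.3150

For an AR(p) model X_t = c + sum_i phi_i X_{t-i} + eps_t, the
one-step-ahead conditional mean is
  E[X_{t+1} | X_t, ...] = c + sum_i phi_i X_{t+1-i}.
Substitute known values:
  E[X_{t+1} | ...] = 2 + (-0.077) * (1) + (0.401) * (0) + (0.373) * (-6)
                   = -0.3150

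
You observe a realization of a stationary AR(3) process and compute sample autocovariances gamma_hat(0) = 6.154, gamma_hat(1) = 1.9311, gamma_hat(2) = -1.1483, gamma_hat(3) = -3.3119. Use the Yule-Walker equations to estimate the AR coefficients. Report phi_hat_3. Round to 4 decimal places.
\hat\phi_{3} = -0.4460

The Yule-Walker equations for an AR(p) process read, in matrix form,
  Gamma_p phi = r_p,   with   (Gamma_p)_{ij} = gamma(|i - j|),
                       (r_p)_i = gamma(i),   i,j = 1..p.
Substitute the sample gammas (Toeplitz matrix and right-hand side of size 3):
  Gamma_p = [[6.154, 1.9311, -1.1483], [1.9311, 6.154, 1.9311], [-1.1483, 1.9311, 6.154]]
  r_p     = [1.9311, -1.1483, -3.3119]
Written out (R1..R3):
  (R1) 6.154 phi_1 + 1.9311 phi_2 - 1.1483 phi_3 = 1.9311
  (R2) 1.9311 phi_1 + 6.154 phi_2 + 1.9311 phi_3 = -1.1483
  (R3) -1.1483 phi_1 + 1.9311 phi_2 + 6.154 phi_3 = -3.3119
Gaussian elimination:
  R2 <- R2 - (1.9311/6.154) R1 = R2 - (0.313796) R1:  5.548029 phi_2 + 2.291432 phi_3 = -1.754271
  R3 <- R3 - (-1.1483/6.154) R1 = R3 - (-0.186594) R1:  2.291432 phi_2 + 5.939734 phi_3 = -2.951568
  R3 <- R3 - (2.291432/5.548029) R2 = R3 - (0.413017) R2:  4.993333 phi_3 = -2.227024
Back-substitution:
  phi_hat_3 = -2.227024 / 4.993333 = -0.445999
  phi_hat_2 = (-1.754271 - (2.291432)(-0.445999)) / 5.548029 = -0.131992
  phi_hat_1 = (1.9311 - (1.9311)(-0.131992) - (-1.1483)(-0.445999)) / 6.154 = 0.271994
So phi_hat = [0.2720, -0.1320, -0.4460].
Therefore phi_hat_3 = -0.4460.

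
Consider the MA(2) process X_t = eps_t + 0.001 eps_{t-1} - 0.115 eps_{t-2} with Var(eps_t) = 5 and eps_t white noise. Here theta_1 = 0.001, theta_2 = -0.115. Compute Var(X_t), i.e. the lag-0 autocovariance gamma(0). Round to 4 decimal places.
\gamma(0) = 5.0661

For an MA(q) process X_t = eps_t + sum_i theta_i eps_{t-i} with
Var(eps_t) = sigma^2, the variance is
  gamma(0) = sigma^2 * (1 + sum_i theta_i^2).
  sum_i theta_i^2 = (0.001)^2 + (-0.115)^2 = 0.000001 + 0.013225 = 0.013226.
  gamma(0) = 5 * (1 + 0.013226) = 5 * 1.013226 = 5.06613, which rounds to 5.0661.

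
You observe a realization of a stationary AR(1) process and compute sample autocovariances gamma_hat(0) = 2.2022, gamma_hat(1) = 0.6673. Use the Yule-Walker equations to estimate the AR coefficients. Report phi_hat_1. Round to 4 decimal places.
\hat\phi_{1} = 0.3030

The Yule-Walker equations for an AR(p) process read, in matrix form,
  Gamma_p phi = r_p,   with   (Gamma_p)_{ij} = gamma(|i - j|),
                       (r_p)_i = gamma(i),   i,j = 1..p.
Substitute the sample gammas (Toeplitz matrix and right-hand side of size 1):
  Gamma_p = [[2.2022]]
  r_p     = [0.6673]
With p = 1 this is the single equation gamma(0) phi_1 = gamma(1):
  phi_hat_1 = gamma(1) / gamma(0) = 0.6673 / 2.2022 = 0.3030.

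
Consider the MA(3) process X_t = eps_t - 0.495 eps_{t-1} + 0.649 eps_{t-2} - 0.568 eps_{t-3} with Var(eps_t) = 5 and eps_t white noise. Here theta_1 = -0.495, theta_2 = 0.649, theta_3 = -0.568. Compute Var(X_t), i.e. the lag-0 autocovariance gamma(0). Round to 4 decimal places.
\gamma(0) = 9.9443

For an MA(q) process X_t = eps_t + sum_i theta_i eps_{t-i} with
Var(eps_t) = sigma^2, the variance is
  gamma(0) = sigma^2 * (1 + sum_i theta_i^2).
  sum_i theta_i^2 = (-0.495)^2 + (0.649)^2 + (-0.568)^2 = 0.245025 + 0.421201 + 0.322624 = 0.98885.
  gamma(0) = 5 * (1 + 0.98885) = 5 * 1.98885 = 9.94425, which rounds to 9.9443.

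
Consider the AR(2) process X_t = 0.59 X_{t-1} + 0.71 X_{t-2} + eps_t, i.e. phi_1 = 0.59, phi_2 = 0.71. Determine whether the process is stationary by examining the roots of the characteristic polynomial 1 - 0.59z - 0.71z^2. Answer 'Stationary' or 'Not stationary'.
\text{Not stationary}

The AR(p) characteristic polynomial is P(z) = 1 - 0.59z - 0.71z^2.
Stationarity requires all roots to lie outside the unit circle, i.e. |z| > 1 for every root.
Set 1 + (-0.59) z + (-0.71) z^2 = 0, i.e. a z^2 + b z + c = 0 with a = -0.71, b = -0.59, c = 1.
Discriminant D = b^2 - 4ac = (-0.59)^2 - 4*(-0.71)*1 = 0.3481 - (-2.84) = 3.1881.
D >= 0, so the roots are real: z = (-b +/- sqrt(D)) / (2a) = (0.59 +/- 1.785525) / (-1.42).
  z_1 = (0.59 + 1.785525) / (-1.42) = -1.6729,   |z_1| = 1.6729.
  z_2 = (0.59 - 1.785525) / (-1.42) = 0.8419,   |z_2| = 0.8419.
Moduli of all roots: 1.6729, 0.8419.
All moduli strictly greater than 1? No.
Verdict: Not stationary.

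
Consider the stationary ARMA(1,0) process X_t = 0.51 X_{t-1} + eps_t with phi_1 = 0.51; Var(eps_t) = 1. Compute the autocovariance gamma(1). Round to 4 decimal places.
\gamma(1) = 0.6893

Multiply the model equation by X_{t-k} and take expectations. With theta_0 = psi_0 = 1 and psi_j the MA(infinity) weights, this gives
  gamma(k) - sum_i phi_i gamma(k-i) = c_k,
  c_k = sigma^2 * sum_{j=k..q} theta_j psi_{j-k}   (c_k = 0 for k > q),
using gamma(-m) = gamma(m).
Pure AR (q = 0): c_0 = sigma^2 = 1, c_k = 0 for k >= 1.
Equations for k = 0 and k = 1 (AR order 1):
  gamma(0) = phi_1 gamma(1) + c_0
  gamma(1) = phi_1 gamma(0) + c_1
Substituting the second into the first: gamma(0) (1 - phi_1^2) = c_0 + phi_1 c_1, so
  gamma(0) = c_0 / (1 - phi_1^2) = 1 / (1 - (0.51)^2) = 1 / 0.7399 = 1.351534.
  gamma(1) = phi_1 gamma(0) = (0.51)(1.351534) = 0.689282.
Therefore gamma(1) = 0.6893 (to 4 decimal places).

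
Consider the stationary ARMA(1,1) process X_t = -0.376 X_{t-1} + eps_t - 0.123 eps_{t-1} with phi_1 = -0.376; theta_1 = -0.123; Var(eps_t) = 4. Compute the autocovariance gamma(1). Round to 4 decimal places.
\gamma(1) = -2.4322

Multiply the model equation by X_{t-k} and take expectations. With theta_0 = psi_0 = 1 and psi_j the MA(infinity) weights, this gives
  gamma(k) - sum_i phi_i gamma(k-i) = c_k,
  c_k = sigma^2 * sum_{j=k..q} theta_j psi_{j-k}   (c_k = 0 for k > q),
using gamma(-m) = gamma(m).
psi-weights needed (psi_j = theta_j + sum_i phi_i psi_{j-i}):
  psi_1 = theta_1 + phi_1 = -0.123 + (-0.376) = -0.499
Right-hand sides:
  c_0 = sigma^2 (1 + theta_1 psi_1) = 4 * (1 + (-0.123)(-0.499)) = 4 * 1.061377 = 4.245508
  c_1 = sigma^2 theta_1 = 4 * (-0.123) = -0.492
  c_2 = 0
Equations for k = 0 and k = 1 (AR order 1):
  gamma(0) = phi_1 gamma(1) + c_0
  gamma(1) = phi_1 gamma(0) + c_1
Substituting the second into the first: gamma(0) (1 - phi_1^2) = c_0 + phi_1 c_1, so
  gamma(0) = (c_0 + phi_1 c_1) / (1 - phi_1^2) = (4.245508 + (-0.376)(-0.492)) / (1 - (-0.376)^2) = 4.4305 / 0.858624 = 5.16.
  gamma(1) = phi_1 gamma(0) + c_1 = (-0.376)(5.16) + (-0.492) = -2.43216.
Therefore gamma(1) = -2.4322 (to 4 decimal places).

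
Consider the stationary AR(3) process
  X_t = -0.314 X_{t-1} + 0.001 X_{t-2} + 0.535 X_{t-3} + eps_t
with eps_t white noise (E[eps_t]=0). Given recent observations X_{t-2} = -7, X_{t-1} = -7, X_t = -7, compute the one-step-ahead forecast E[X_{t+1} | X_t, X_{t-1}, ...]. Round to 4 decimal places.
E[X_{t+1} \mid \mathcal F_t] = -1.5540

For an AR(p) model X_t = c + sum_i phi_i X_{t-i} + eps_t, the
one-step-ahead conditional mean is
  E[X_{t+1} | X_t, ...] = c + sum_i phi_i X_{t+1-i}.
Substitute known values:
  E[X_{t+1} | ...] = (-0.314) * (-7) + (0.001) * (-7) + (0.535) * (-7)
                   = -1.5540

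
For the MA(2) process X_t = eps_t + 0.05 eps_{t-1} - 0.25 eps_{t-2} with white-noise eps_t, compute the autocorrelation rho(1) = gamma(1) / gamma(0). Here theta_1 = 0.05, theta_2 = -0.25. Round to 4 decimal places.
\rho(1) = 0.0352

For an MA(q) process with theta_0 = 1, the autocovariance is
  gamma(k) = sigma^2 * sum_{i=0..q-k} theta_i * theta_{i+k},
and rho(k) = gamma(k) / gamma(0). Sigma^2 cancels.
  numerator   = (1)*(0.05) + (0.05)*(-0.25) = 0.0375.
  denominator = (1)^2 + (0.05)^2 + (-0.25)^2 = 1.065.
  rho(1) = 0.0375 / 1.065 = 0.0352.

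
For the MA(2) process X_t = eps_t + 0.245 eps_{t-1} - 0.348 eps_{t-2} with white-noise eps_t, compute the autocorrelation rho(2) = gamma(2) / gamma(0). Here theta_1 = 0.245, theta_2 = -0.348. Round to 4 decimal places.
\rho(2) = -0.2946

For an MA(q) process with theta_0 = 1, the autocovariance is
  gamma(k) = sigma^2 * sum_{i=0..q-k} theta_i * theta_{i+k},
and rho(k) = gamma(k) / gamma(0). Sigma^2 cancels.
  numerator   = (1)*(-0.348) = -0.348.
  denominator = (1)^2 + (0.245)^2 + (-0.348)^2 = 1.181129.
  rho(2) = -0.348 / 1.181129 = -0.2946.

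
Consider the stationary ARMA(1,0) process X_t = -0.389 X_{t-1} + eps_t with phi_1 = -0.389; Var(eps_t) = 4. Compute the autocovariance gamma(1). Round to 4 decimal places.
\gamma(1) = -1.8334

Multiply the model equation by X_{t-k} and take expectations. With theta_0 = psi_0 = 1 and psi_j the MA(infinity) weights, this gives
  gamma(k) - sum_i phi_i gamma(k-i) = c_k,
  c_k = sigma^2 * sum_{j=k..q} theta_j psi_{j-k}   (c_k = 0 for k > q),
using gamma(-m) = gamma(m).
Pure AR (q = 0): c_0 = sigma^2 = 4, c_k = 0 for k >= 1.
Equations for k = 0 and k = 1 (AR order 1):
  gamma(0) = phi_1 gamma(1) + c_0
  gamma(1) = phi_1 gamma(0) + c_1
Substituting the second into the first: gamma(0) (1 - phi_1^2) = c_0 + phi_1 c_1, so
  gamma(0) = c_0 / (1 - phi_1^2) = 4 / (1 - (-0.389)^2) = 4 / 0.848679 = 4.713207.
  gamma(1) = phi_1 gamma(0) = (-0.389)(4.713207) = -1.833438.
Therefore gamma(1) = -1.8334 (to 4 decimal places).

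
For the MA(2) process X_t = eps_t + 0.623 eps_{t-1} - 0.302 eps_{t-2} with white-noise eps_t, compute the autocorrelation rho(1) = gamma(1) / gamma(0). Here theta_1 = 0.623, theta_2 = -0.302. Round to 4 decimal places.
\rho(1) = 0.2940

For an MA(q) process with theta_0 = 1, the autocovariance is
  gamma(k) = sigma^2 * sum_{i=0..q-k} theta_i * theta_{i+k},
and rho(k) = gamma(k) / gamma(0). Sigma^2 cancels.
  numerator   = (1)*(0.623) + (0.623)*(-0.302) = 0.434854.
  denominator = (1)^2 + (0.623)^2 + (-0.302)^2 = 1.479333.
  rho(1) = 0.434854 / 1.479333 = 0.2940.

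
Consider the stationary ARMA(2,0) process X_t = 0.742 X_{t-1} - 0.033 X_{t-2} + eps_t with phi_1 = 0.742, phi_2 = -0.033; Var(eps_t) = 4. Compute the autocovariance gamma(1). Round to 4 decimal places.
\gamma(1) = 5.9422

Multiply the model equation by X_{t-k} and take expectations. With theta_0 = psi_0 = 1 and psi_j the MA(infinity) weights, this gives
  gamma(k) - sum_i phi_i gamma(k-i) = c_k,
  c_k = sigma^2 * sum_{j=k..q} theta_j psi_{j-k}   (c_k = 0 for k > q),
using gamma(-m) = gamma(m).
Pure AR (q = 0): c_0 = sigma^2 = 4, c_k = 0 for k >= 1.
Equations for k = 0, 1, 2 (AR order 2, c_2 = 0):
  (E0) gamma(0) = phi_1 gamma(1) + phi_2 gamma(2) + c_0
  (E1) gamma(1) = phi_1 gamma(0) + phi_2 gamma(1) + c_1
  (E2) gamma(2) = phi_1 gamma(1) + phi_2 gamma(0)
From (E1): gamma(1) = A gamma(0) + B with
  A = phi_1 / (1 - phi_2) = 0.742 / 1.033 = 0.718296,   B = c_1 / (1 - phi_2) = 0 / 1.033 = 0.
Insert (E2) into (E0): gamma(0) (1 - phi_2^2) = phi_1 (1 + phi_2) gamma(1) + c_0.
  phi_1 (1 + phi_2) = (0.742)(0.967) = 0.717514,   1 - phi_2^2 = 0.998911.
Replace gamma(1) by A gamma(0) + B and collect gamma(0):
  gamma(0) [0.998911 - (0.717514)(0.718296)] = c_0 = 4
  gamma(0) * 0.483523 = 4
  gamma(0) = 4 / 0.483523 = 8.272609.
  gamma(1) = A gamma(0) = (0.718296)(8.272609) = 5.942184.
Therefore gamma(1) = 5.9422 (to 4 decimal places).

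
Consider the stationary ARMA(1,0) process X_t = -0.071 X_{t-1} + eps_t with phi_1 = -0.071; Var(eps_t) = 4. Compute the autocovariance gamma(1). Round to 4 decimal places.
\gamma(1) = -0.2854

Multiply the model equation by X_{t-k} and take expectations. With theta_0 = psi_0 = 1 and psi_j the MA(infinity) weights, this gives
  gamma(k) - sum_i phi_i gamma(k-i) = c_k,
  c_k = sigma^2 * sum_{j=k..q} theta_j psi_{j-k}   (c_k = 0 for k > q),
using gamma(-m) = gamma(m).
Pure AR (q = 0): c_0 = sigma^2 = 4, c_k = 0 for k >= 1.
Equations for k = 0 and k = 1 (AR order 1):
  gamma(0) = phi_1 gamma(1) + c_0
  gamma(1) = phi_1 gamma(0) + c_1
Substituting the second into the first: gamma(0) (1 - phi_1^2) = c_0 + phi_1 c_1, so
  gamma(0) = c_0 / (1 - phi_1^2) = 4 / (1 - (-0.071)^2) = 4 / 0.994959 = 4.020266.
  gamma(1) = phi_1 gamma(0) = (-0.071)(4.020266) = -0.285439.
Therefore gamma(1) = -0.2854 (to 4 decimal places).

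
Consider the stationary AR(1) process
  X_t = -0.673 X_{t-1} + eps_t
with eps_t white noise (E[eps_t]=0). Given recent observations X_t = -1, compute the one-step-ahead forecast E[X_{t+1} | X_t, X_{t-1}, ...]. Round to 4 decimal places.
E[X_{t+1} \mid \mathcal F_t] = 0.6730

For an AR(p) model X_t = c + sum_i phi_i X_{t-i} + eps_t, the
one-step-ahead conditional mean is
  E[X_{t+1} | X_t, ...] = c + sum_i phi_i X_{t+1-i}.
Substitute known values:
  E[X_{t+1} | ...] = (-0.673) * (-1)
                   = 0.6730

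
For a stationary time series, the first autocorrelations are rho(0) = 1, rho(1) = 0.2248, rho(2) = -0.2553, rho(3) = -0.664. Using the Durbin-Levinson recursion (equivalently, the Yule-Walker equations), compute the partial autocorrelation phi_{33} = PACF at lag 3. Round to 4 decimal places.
\phi_{33} = -0.6060

The PACF at lag k is phi_{kk}, the last component of the solution
to the Yule-Walker system G_k phi = r_k where
  (G_k)_{ij} = rho(|i - j|), (r_k)_i = rho(i), i,j = 1..k.
Equivalently, Durbin-Levinson gives phi_{kk} iteratively:
  phi_{11} = rho(1)
  phi_{kk} = [rho(k) - sum_{j=1..k-1} phi_{k-1,j} rho(k-j)]
            / [1 - sum_{j=1..k-1} phi_{k-1,j} rho(j)],
  phi_{k,j} = phi_{k-1,j} - phi_{kk} phi_{k-1,k-j},  j = 1..k-1.
Step k = 1:
  phi_11 = rho(1) = 0.2248.
Step k = 2:
  phi_22 = [rho(2) - phi_11 rho(1)] / [1 - phi_11 rho(1)] = [-0.2553 - (0.2248)(0.2248)] / [1 - (0.2248)(0.2248)]
         = -0.30583504 / 0.94946496 = -0.322113.
  Update: phi_21 = phi_11 - phi_22 phi_11 = 0.2248 - (-0.322113)(0.2248) = 0.297211.
Step k = 3:
  phi_33 = [rho(3) - phi_21 rho(2) - phi_22 rho(1)] / [1 - phi_21 rho(1) - phi_22 rho(2)]
    numerator   = -0.664 - (0.297211)(-0.2553) - (-0.322113)(0.2248) = -0.51571102
    denominator = 1 - (0.297211)(0.2248) - (-0.322113)(-0.2553) = 0.85095151
  phi_33 = -0.51571102 / 0.85095151 = -0.606.
Therefore phi_{33} = -0.6060.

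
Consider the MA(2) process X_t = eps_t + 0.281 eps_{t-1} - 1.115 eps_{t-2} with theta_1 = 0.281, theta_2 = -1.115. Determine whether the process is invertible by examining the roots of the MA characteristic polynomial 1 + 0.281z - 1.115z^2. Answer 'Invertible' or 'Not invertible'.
\text{Not invertible}

The MA(q) characteristic polynomial is P(z) = 1 + 0.281z - 1.115z^2.
Invertibility requires all roots to lie outside the unit circle, i.e. |z| > 1 for every root.
Set 1 + (0.281) z + (-1.115) z^2 = 0, i.e. a z^2 + b z + c = 0 with a = -1.115, b = 0.281, c = 1.
Discriminant D = b^2 - 4ac = (0.281)^2 - 4*(-1.115)*1 = 0.078961 - (-4.46) = 4.538961.
D >= 0, so the roots are real: z = (-b +/- sqrt(D)) / (2a) = (-0.281 +/- 2.130484) / (-2.23).
  z_1 = (-0.281 + 2.130484) / (-2.23) = -0.8294,   |z_1| = 0.8294.
  z_2 = (-0.281 - 2.130484) / (-2.23) = 1.0814,   |z_2| = 1.0814.
Moduli of all roots: 0.8294, 1.0814.
All moduli strictly greater than 1? No.
Verdict: Not invertible.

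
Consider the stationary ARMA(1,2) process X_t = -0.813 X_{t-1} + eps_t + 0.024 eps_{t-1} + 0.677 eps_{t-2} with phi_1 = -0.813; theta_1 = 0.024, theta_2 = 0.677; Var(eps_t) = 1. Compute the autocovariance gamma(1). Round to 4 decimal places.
\gamma(1) = -5.9978

Multiply the model equation by X_{t-k} and take expectations. With theta_0 = psi_0 = 1 and psi_j the MA(infinity) weights, this gives
  gamma(k) - sum_i phi_i gamma(k-i) = c_k,
  c_k = sigma^2 * sum_{j=k..q} theta_j psi_{j-k}   (c_k = 0 for k > q),
using gamma(-m) = gamma(m).
psi-weights needed (psi_j = theta_j + sum_i phi_i psi_{j-i}):
  psi_1 = theta_1 + phi_1 = 0.024 + (-0.813) = -0.789
  psi_2 = theta_2 + phi_1 psi_1 = 0.677 + (-0.813)(-0.789) = 1.318457
Right-hand sides:
  c_0 = sigma^2 (1 + theta_1 psi_1 + theta_2 psi_2) = 1 * (1 + (0.024)(-0.789) + (0.677)(1.318457)) = 1 * 1.873659 = 1.873659
  c_1 = sigma^2 (theta_1 + theta_2 psi_1) = 1 * (0.024 + (0.677)(-0.789)) = -0.510153
  c_2 = sigma^2 theta_2 = 1 * (0.677) = 0.677
Equations for k = 0 and k = 1 (AR order 1):
  gamma(0) = phi_1 gamma(1) + c_0
  gamma(1) = phi_1 gamma(0) + c_1
Substituting the second into the first: gamma(0) (1 - phi_1^2) = c_0 + phi_1 c_1, so
  gamma(0) = (c_0 + phi_1 c_1) / (1 - phi_1^2) = (1.873659 + (-0.813)(-0.510153)) / (1 - (-0.813)^2) = 2.288414 / 0.339031 = 6.749866.
  gamma(1) = phi_1 gamma(0) + c_1 = (-0.813)(6.749866) + (-0.510153) = -5.997794.
Therefore gamma(1) = -5.9978 (to 4 decimal places).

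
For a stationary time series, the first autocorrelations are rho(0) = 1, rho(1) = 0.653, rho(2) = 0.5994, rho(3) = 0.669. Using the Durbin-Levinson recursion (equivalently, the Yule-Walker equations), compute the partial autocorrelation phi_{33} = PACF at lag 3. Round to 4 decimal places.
\phi_{33} = 0.3811

The PACF at lag k is phi_{kk}, the last component of the solution
to the Yule-Walker system G_k phi = r_k where
  (G_k)_{ij} = rho(|i - j|), (r_k)_i = rho(i), i,j = 1..k.
Equivalently, Durbin-Levinson gives phi_{kk} iteratively:
  phi_{11} = rho(1)
  phi_{kk} = [rho(k) - sum_{j=1..k-1} phi_{k-1,j} rho(k-j)]
            / [1 - sum_{j=1..k-1} phi_{k-1,j} rho(j)],
  phi_{k,j} = phi_{k-1,j} - phi_{kk} phi_{k-1,k-j},  j = 1..k-1.
Step k = 1:
  phi_11 = rho(1) = 0.653.
Step k = 2:
  phi_22 = [rho(2) - phi_11 rho(1)] / [1 - phi_11 rho(1)] = [0.5994 - (0.653)(0.653)] / [1 - (0.653)(0.653)]
         = 0.172991 / 0.573591 = 0.301593.
  Update: phi_21 = phi_11 - phi_22 phi_11 = 0.653 - (0.301593)(0.653) = 0.45606.
Step k = 3:
  phi_33 = [rho(3) - phi_21 rho(2) - phi_22 rho(1)] / [1 - phi_21 rho(1) - phi_22 rho(2)]
    numerator   = 0.669 - (0.45606)(0.5994) - (0.301593)(0.653) = 0.19869756
    denominator = 1 - (0.45606)(0.653) - (0.301593)(0.5994) = 0.52141813
  phi_33 = 0.19869756 / 0.52141813 = 0.3811.
Therefore phi_{33} = 0.3811.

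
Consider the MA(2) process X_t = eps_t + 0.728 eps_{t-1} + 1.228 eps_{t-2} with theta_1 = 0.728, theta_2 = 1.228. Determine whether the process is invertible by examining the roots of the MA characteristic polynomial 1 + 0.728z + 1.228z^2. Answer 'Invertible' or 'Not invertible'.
\text{Not invertible}

The MA(q) characteristic polynomial is P(z) = 1 + 0.728z + 1.228z^2.
Invertibility requires all roots to lie outside the unit circle, i.e. |z| > 1 for every root.
Set 1 + (0.728) z + (1.228) z^2 = 0, i.e. a z^2 + b z + c = 0 with a = 1.228, b = 0.728, c = 1.
Discriminant D = b^2 - 4ac = (0.728)^2 - 4*(1.228)*1 = 0.529984 - (4.912) = -4.382016.
D < 0, so the roots are the complex-conjugate pair z = (-b +/- i sqrt(-D)) / (2a) = -0.2964 +/- 0.8523i.
For a conjugate pair |z|^2 = z * conj(z) = (product of roots) = c/a = 1/(1.228) = 0.814332, so |z| = sqrt(0.814332) = 0.9024 for both roots.
Moduli of all roots: 0.9024, 0.9024.
All moduli strictly greater than 1? No.
Verdict: Not invertible.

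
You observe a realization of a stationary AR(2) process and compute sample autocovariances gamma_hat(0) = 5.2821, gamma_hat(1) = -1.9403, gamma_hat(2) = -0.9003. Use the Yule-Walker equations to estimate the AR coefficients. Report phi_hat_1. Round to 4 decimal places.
\hat\phi_{1} = -0.4970

The Yule-Walker equations for an AR(p) process read, in matrix form,
  Gamma_p phi = r_p,   with   (Gamma_p)_{ij} = gamma(|i - j|),
                       (r_p)_i = gamma(i),   i,j = 1..p.
Substitute the sample gammas (Toeplitz matrix and right-hand side of size 2):
  Gamma_p = [[5.2821, -1.9403], [-1.9403, 5.2821]]
  r_p     = [-1.9403, -0.9003]
Written out:
  5.2821 phi_1 - 1.9403 phi_2 = -1.9403
  -1.9403 phi_1 + 5.2821 phi_2 = -0.9003
Solve by Cramer's rule:
  det = gamma(0)^2 - gamma(1)^2 = (5.2821)^2 - (-1.9403)^2 = 27.90058041 - 3.76476409 = 24.13581632
  phi_hat_1 = [gamma(1) gamma(0) - gamma(1) gamma(2)] / det = [(-1.9403)(5.2821) - (-1.9403)(-0.9003)] / 24.13581632 = -11.99571072 / 24.13581632 = -0.497
  phi_hat_2 = [gamma(0) gamma(2) - gamma(1)^2] / det = [(5.2821)(-0.9003) - (-1.9403)^2] / 24.13581632 = -8.52023872 / 24.13581632 = -0.353
So phi_hat = [-0.4970, -0.3530].
Therefore phi_hat_1 = -0.4970.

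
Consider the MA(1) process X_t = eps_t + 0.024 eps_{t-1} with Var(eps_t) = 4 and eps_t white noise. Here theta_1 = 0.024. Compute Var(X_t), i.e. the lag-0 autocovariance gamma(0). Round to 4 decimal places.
\gamma(0) = 4.0023

For an MA(q) process X_t = eps_t + sum_i theta_i eps_{t-i} with
Var(eps_t) = sigma^2, the variance is
  gamma(0) = sigma^2 * (1 + sum_i theta_i^2).
  sum_i theta_i^2 = (0.024)^2 = 0.000576.
  gamma(0) = 4 * (1 + 0.000576) = 4 * 1.000576 = 4.002304, which rounds to 4.0023.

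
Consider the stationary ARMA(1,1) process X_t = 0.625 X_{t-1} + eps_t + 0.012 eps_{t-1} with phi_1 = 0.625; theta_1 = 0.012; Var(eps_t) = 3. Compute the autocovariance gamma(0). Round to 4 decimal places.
\gamma(0) = 4.9976

Multiply the model equation by X_{t-k} and take expectations. With theta_0 = psi_0 = 1 and psi_j the MA(infinity) weights, this gives
  gamma(k) - sum_i phi_i gamma(k-i) = c_k,
  c_k = sigma^2 * sum_{j=k..q} theta_j psi_{j-k}   (c_k = 0 for k > q),
using gamma(-m) = gamma(m).
psi-weights needed (psi_j = theta_j + sum_i phi_i psi_{j-i}):
  psi_1 = theta_1 + phi_1 = 0.012 + (0.625) = 0.637
Right-hand sides:
  c_0 = sigma^2 (1 + theta_1 psi_1) = 3 * (1 + (0.012)(0.637)) = 3 * 1.007644 = 3.022932
  c_1 = sigma^2 theta_1 = 3 * (0.012) = 0.036
  c_2 = 0
Equations for k = 0 and k = 1 (AR order 1):
  gamma(0) = phi_1 gamma(1) + c_0
  gamma(1) = phi_1 gamma(0) + c_1
Substituting the second into the first: gamma(0) (1 - phi_1^2) = c_0 + phi_1 c_1, so
  gamma(0) = (c_0 + phi_1 c_1) / (1 - phi_1^2) = (3.022932 + (0.625)(0.036)) / (1 - (0.625)^2) = 3.045432 / 0.609375 = 4.997632.
Therefore gamma(0) = 4.9976 (to 4 decimal places).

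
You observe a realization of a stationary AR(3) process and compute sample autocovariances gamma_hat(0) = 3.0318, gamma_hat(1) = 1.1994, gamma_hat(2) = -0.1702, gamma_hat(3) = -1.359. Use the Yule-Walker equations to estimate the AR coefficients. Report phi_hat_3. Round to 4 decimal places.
\hat\phi_{3} = -0.4060

The Yule-Walker equations for an AR(p) process read, in matrix form,
  Gamma_p phi = r_p,   with   (Gamma_p)_{ij} = gamma(|i - j|),
                       (r_p)_i = gamma(i),   i,j = 1..p.
Substitute the sample gammas (Toeplitz matrix and right-hand side of size 3):
  Gamma_p = [[3.0318, 1.1994, -0.1702], [1.1994, 3.0318, 1.1994], [-0.1702, 1.1994, 3.0318]]
  r_p     = [1.1994, -0.1702, -1.359]
Written out (R1..R3):
  (R1) 3.0318 phi_1 + 1.1994 phi_2 - 0.1702 phi_3 = 1.1994
  (R2) 1.1994 phi_1 + 3.0318 phi_2 + 1.1994 phi_3 = -0.1702
  (R3) -0.1702 phi_1 + 1.1994 phi_2 + 3.0318 phi_3 = -1.359
Gaussian elimination:
  R2 <- R2 - (1.1994/3.0318) R1 = R2 - (0.395607) R1:  2.557309 phi_2 + 1.266732 phi_3 = -0.644691
  R3 <- R3 - (-0.1702/3.0318) R1 = R3 - (-0.056138) R1:  1.266732 phi_2 + 3.022245 phi_3 = -1.291668
  R3 <- R3 - (1.266732/2.557309) R2 = R3 - (0.495338) R2:  2.394785 phi_3 = -0.972328
Back-substitution:
  phi_hat_3 = -0.972328 / 2.394785 = -0.406019
  phi_hat_2 = (-0.644691 - (1.266732)(-0.406019)) / 2.557309 = -0.050981
  phi_hat_1 = (1.1994 - (1.1994)(-0.050981) - (-0.1702)(-0.406019)) / 3.0318 = 0.392982
So phi_hat = [0.3930, -0.0510, -0.4060].
Therefore phi_hat_3 = -0.4060.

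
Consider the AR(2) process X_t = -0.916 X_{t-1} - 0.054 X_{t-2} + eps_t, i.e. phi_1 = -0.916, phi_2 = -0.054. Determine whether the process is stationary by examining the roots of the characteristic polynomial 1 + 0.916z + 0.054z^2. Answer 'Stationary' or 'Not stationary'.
\text{Stationary}

The AR(p) characteristic polynomial is P(z) = 1 + 0.916z + 0.054z^2.
Stationarity requires all roots to lie outside the unit circle, i.e. |z| > 1 for every root.
Set 1 + (0.916) z + (0.054) z^2 = 0, i.e. a z^2 + b z + c = 0 with a = 0.054, b = 0.916, c = 1.
Discriminant D = b^2 - 4ac = (0.916)^2 - 4*(0.054)*1 = 0.839056 - (0.216) = 0.623056.
D >= 0, so the roots are real: z = (-b +/- sqrt(D)) / (2a) = (-0.916 +/- 0.789339) / (0.108).
  z_1 = (-0.916 + 0.789339) / (0.108) = -1.1728,   |z_1| = 1.1728.
  z_2 = (-0.916 - 0.789339) / (0.108) = -15.7902,   |z_2| = 15.7902.
Moduli of all roots: 1.1728, 15.7902.
All moduli strictly greater than 1? Yes.
Verdict: Stationary.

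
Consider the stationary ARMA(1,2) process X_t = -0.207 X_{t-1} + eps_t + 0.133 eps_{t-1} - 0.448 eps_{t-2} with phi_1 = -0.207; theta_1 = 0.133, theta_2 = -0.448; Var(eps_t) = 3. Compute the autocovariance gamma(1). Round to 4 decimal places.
\gamma(1) = -0.2474

Multiply the model equation by X_{t-k} and take expectations. With theta_0 = psi_0 = 1 and psi_j the MA(infinity) weights, this gives
  gamma(k) - sum_i phi_i gamma(k-i) = c_k,
  c_k = sigma^2 * sum_{j=k..q} theta_j psi_{j-k}   (c_k = 0 for k > q),
using gamma(-m) = gamma(m).
psi-weights needed (psi_j = theta_j + sum_i phi_i psi_{j-i}):
  psi_1 = theta_1 + phi_1 = 0.133 + (-0.207) = -0.074
  psi_2 = theta_2 + phi_1 psi_1 = -0.448 + (-0.207)(-0.074) = -0.432682
Right-hand sides:
  c_0 = sigma^2 (1 + theta_1 psi_1 + theta_2 psi_2) = 3 * (1 + (0.133)(-0.074) + (-0.448)(-0.432682)) = 3 * 1.184 = 3.551999
  c_1 = sigma^2 (theta_1 + theta_2 psi_1) = 3 * (0.133 + (-0.448)(-0.074)) = 0.498456
  c_2 = sigma^2 theta_2 = 3 * (-0.448) = -1.344
Equations for k = 0 and k = 1 (AR order 1):
  gamma(0) = phi_1 gamma(1) + c_0
  gamma(1) = phi_1 gamma(0) + c_1
Substituting the second into the first: gamma(0) (1 - phi_1^2) = c_0 + phi_1 c_1, so
  gamma(0) = (c_0 + phi_1 c_1) / (1 - phi_1^2) = (3.551999 + (-0.207)(0.498456)) / (1 - (-0.207)^2) = 3.448818 / 0.957151 = 3.603212.
  gamma(1) = phi_1 gamma(0) + c_1 = (-0.207)(3.603212) + (0.498456) = -0.247409.
Therefore gamma(1) = -0.2474 (to 4 decimal places).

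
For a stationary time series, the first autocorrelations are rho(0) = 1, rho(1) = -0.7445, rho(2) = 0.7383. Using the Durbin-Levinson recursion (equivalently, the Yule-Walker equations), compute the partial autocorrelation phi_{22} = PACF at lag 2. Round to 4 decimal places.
\phi_{22} = 0.4129

The PACF at lag k is phi_{kk}, the last component of the solution
to the Yule-Walker system G_k phi = r_k where
  (G_k)_{ij} = rho(|i - j|), (r_k)_i = rho(i), i,j = 1..k.
Equivalently, Durbin-Levinson gives phi_{kk} iteratively:
  phi_{11} = rho(1)
  phi_{kk} = [rho(k) - sum_{j=1..k-1} phi_{k-1,j} rho(k-j)]
            / [1 - sum_{j=1..k-1} phi_{k-1,j} rho(j)],
  phi_{k,j} = phi_{k-1,j} - phi_{kk} phi_{k-1,k-j},  j = 1..k-1.
Step k = 1:
  phi_11 = rho(1) = -0.7445.
Step k = 2:
  phi_22 = [rho(2) - phi_11 rho(1)] / [1 - phi_11 rho(1)] = [0.7383 - (-0.7445)(-0.7445)] / [1 - (-0.7445)(-0.7445)]
         = 0.18401975 / 0.44571975 = 0.4129.
Therefore phi_{22} = 0.4129.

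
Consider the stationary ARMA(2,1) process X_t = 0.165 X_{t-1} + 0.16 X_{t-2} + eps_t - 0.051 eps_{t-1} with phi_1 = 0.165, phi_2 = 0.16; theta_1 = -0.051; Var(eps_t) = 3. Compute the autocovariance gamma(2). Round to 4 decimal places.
\gamma(2) = 0.5754

Multiply the model equation by X_{t-k} and take expectations. With theta_0 = psi_0 = 1 and psi_j the MA(infinity) weights, this gives
  gamma(k) - sum_i phi_i gamma(k-i) = c_k,
  c_k = sigma^2 * sum_{j=k..q} theta_j psi_{j-k}   (c_k = 0 for k > q),
using gamma(-m) = gamma(m).
psi-weights needed (psi_j = theta_j + sum_i phi_i psi_{j-i}):
  psi_1 = theta_1 + phi_1 = -0.051 + (0.165) = 0.114
Right-hand sides:
  c_0 = sigma^2 (1 + theta_1 psi_1) = 3 * (1 + (-0.051)(0.114)) = 3 * 0.994186 = 2.982558
  c_1 = sigma^2 theta_1 = 3 * (-0.051) = -0.153
  c_2 = 0
Equations for k = 0, 1, 2 (AR order 2, c_2 = 0):
  (E0) gamma(0) = phi_1 gamma(1) + phi_2 gamma(2) + c_0
  (E1) gamma(1) = phi_1 gamma(0) + phi_2 gamma(1) + c_1
  (E2) gamma(2) = phi_1 gamma(1) + phi_2 gamma(0)
From (E1): gamma(1) = A gamma(0) + B with
  A = phi_1 / (1 - phi_2) = 0.165 / 0.84 = 0.196429,   B = c_1 / (1 - phi_2) = -0.153 / 0.84 = -0.182143.
Insert (E2) into (E0): gamma(0) (1 - phi_2^2) = phi_1 (1 + phi_2) gamma(1) + c_0.
  phi_1 (1 + phi_2) = (0.165)(1.16) = 0.1914,   1 - phi_2^2 = 0.9744.
Replace gamma(1) by A gamma(0) + B and collect gamma(0):
  gamma(0) [0.9744 - (0.1914)(0.196429)] = (0.1914)(-0.182143) + 2.982558
  gamma(0) * 0.936804 = 2.947696
  gamma(0) = 2.947696 / 0.936804 = 3.146546.
  gamma(1) = A gamma(0) + B = (0.196429)(3.146546) + (-0.182143) = 0.435929.
  gamma(2) = phi_1 gamma(1) + phi_2 gamma(0) = (0.165)(0.435929) + (0.16)(3.146546) = 0.575376.
Therefore gamma(2) = 0.5754 (to 4 decimal places).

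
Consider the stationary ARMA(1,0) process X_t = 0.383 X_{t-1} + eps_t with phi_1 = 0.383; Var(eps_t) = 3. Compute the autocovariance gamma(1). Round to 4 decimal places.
\gamma(1) = 1.3465

Multiply the model equation by X_{t-k} and take expectations. With theta_0 = psi_0 = 1 and psi_j the MA(infinity) weights, this gives
  gamma(k) - sum_i phi_i gamma(k-i) = c_k,
  c_k = sigma^2 * sum_{j=k..q} theta_j psi_{j-k}   (c_k = 0 for k > q),
using gamma(-m) = gamma(m).
Pure AR (q = 0): c_0 = sigma^2 = 3, c_k = 0 for k >= 1.
Equations for k = 0 and k = 1 (AR order 1):
  gamma(0) = phi_1 gamma(1) + c_0
  gamma(1) = phi_1 gamma(0) + c_1
Substituting the second into the first: gamma(0) (1 - phi_1^2) = c_0 + phi_1 c_1, so
  gamma(0) = c_0 / (1 - phi_1^2) = 3 / (1 - (0.383)^2) = 3 / 0.853311 = 3.515717.
  gamma(1) = phi_1 gamma(0) = (0.383)(3.515717) = 1.34652.
Therefore gamma(1) = 1.3465 (to 4 decimal places).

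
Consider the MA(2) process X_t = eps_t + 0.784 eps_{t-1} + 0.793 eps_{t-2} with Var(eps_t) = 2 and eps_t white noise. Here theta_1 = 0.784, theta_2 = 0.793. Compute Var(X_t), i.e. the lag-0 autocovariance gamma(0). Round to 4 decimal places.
\gamma(0) = 4.4870

For an MA(q) process X_t = eps_t + sum_i theta_i eps_{t-i} with
Var(eps_t) = sigma^2, the variance is
  gamma(0) = sigma^2 * (1 + sum_i theta_i^2).
  sum_i theta_i^2 = (0.784)^2 + (0.793)^2 = 0.614656 + 0.628849 = 1.243505.
  gamma(0) = 2 * (1 + 1.243505) = 2 * 2.243505 = 4.48701, which rounds to 4.4870.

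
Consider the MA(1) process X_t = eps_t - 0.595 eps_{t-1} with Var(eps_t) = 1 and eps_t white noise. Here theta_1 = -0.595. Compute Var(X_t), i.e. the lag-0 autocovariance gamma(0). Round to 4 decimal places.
\gamma(0) = 1.3540

For an MA(q) process X_t = eps_t + sum_i theta_i eps_{t-i} with
Var(eps_t) = sigma^2, the variance is
  gamma(0) = sigma^2 * (1 + sum_i theta_i^2).
  sum_i theta_i^2 = (-0.595)^2 = 0.354025.
  gamma(0) = 1 * (1 + 0.354025) = 1 * 1.354025 = 1.354025, which rounds to 1.3540.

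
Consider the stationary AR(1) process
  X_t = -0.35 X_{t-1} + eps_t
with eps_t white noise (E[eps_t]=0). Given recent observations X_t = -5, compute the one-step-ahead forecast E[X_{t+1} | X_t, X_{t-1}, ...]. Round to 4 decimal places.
E[X_{t+1} \mid \mathcal F_t] = 1.7500

For an AR(p) model X_t = c + sum_i phi_i X_{t-i} + eps_t, the
one-step-ahead conditional mean is
  E[X_{t+1} | X_t, ...] = c + sum_i phi_i X_{t+1-i}.
Substitute known values:
  E[X_{t+1} | ...] = (-0.35) * (-5)
                   = 1.7500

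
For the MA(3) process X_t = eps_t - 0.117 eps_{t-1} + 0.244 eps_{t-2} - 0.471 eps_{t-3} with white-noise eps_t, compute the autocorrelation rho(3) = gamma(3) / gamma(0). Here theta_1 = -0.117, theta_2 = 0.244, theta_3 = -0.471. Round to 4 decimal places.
\rho(3) = -0.3637

For an MA(q) process with theta_0 = 1, the autocovariance is
  gamma(k) = sigma^2 * sum_{i=0..q-k} theta_i * theta_{i+k},
and rho(k) = gamma(k) / gamma(0). Sigma^2 cancels.
  numerator   = (1)*(-0.471) = -0.471.
  denominator = (1)^2 + (-0.117)^2 + (0.244)^2 + (-0.471)^2 = 1.295066.
  rho(3) = -0.471 / 1.295066 = -0.3637.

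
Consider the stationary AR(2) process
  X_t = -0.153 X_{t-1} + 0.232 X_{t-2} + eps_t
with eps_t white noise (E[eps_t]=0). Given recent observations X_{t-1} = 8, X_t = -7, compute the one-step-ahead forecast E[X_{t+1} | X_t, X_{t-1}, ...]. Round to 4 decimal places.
E[X_{t+1} \mid \mathcal F_t] = 2.9270

For an AR(p) model X_t = c + sum_i phi_i X_{t-i} + eps_t, the
one-step-ahead conditional mean is
  E[X_{t+1} | X_t, ...] = c + sum_i phi_i X_{t+1-i}.
Substitute known values:
  E[X_{t+1} | ...] = (-0.153) * (-7) + (0.232) * (8)
                   = 2.9270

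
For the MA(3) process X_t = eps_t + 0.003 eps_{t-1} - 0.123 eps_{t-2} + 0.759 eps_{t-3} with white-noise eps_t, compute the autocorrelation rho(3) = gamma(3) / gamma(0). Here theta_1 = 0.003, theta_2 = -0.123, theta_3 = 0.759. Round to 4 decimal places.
\rho(3) = 0.4770

For an MA(q) process with theta_0 = 1, the autocovariance is
  gamma(k) = sigma^2 * sum_{i=0..q-k} theta_i * theta_{i+k},
and rho(k) = gamma(k) / gamma(0). Sigma^2 cancels.
  numerator   = (1)*(0.759) = 0.759.
  denominator = (1)^2 + (0.003)^2 + (-0.123)^2 + (0.759)^2 = 1.591219.
  rho(3) = 0.759 / 1.591219 = 0.4770.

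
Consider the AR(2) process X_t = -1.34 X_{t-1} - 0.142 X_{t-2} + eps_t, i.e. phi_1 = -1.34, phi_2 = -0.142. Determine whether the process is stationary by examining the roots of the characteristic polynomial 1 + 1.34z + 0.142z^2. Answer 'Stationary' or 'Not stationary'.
\text{Not stationary}

The AR(p) characteristic polynomial is P(z) = 1 + 1.34z + 0.142z^2.
Stationarity requires all roots to lie outside the unit circle, i.e. |z| > 1 for every root.
Set 1 + (1.34) z + (0.142) z^2 = 0, i.e. a z^2 + b z + c = 0 with a = 0.142, b = 1.34, c = 1.
Discriminant D = b^2 - 4ac = (1.34)^2 - 4*(0.142)*1 = 1.7956 - (0.568) = 1.2276.
D >= 0, so the roots are real: z = (-b +/- sqrt(D)) / (2a) = (-1.34 +/- 1.107971) / (0.284).
  z_1 = (-1.34 + 1.107971) / (0.284) = -0.817,   |z_1| = 0.817.
  z_2 = (-1.34 - 1.107971) / (0.284) = -8.6196,   |z_2| = 8.6196.
Moduli of all roots: 0.8170, 8.6196.
All moduli strictly greater than 1? No.
Verdict: Not stationary.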